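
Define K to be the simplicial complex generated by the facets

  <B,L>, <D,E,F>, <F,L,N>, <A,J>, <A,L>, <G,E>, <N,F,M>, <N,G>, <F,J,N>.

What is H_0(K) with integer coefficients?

K has 10 vertices, 15 edges, 4 triangles.
rank ∂_0 = 0, rank ∂_1 = 9 ⇒ b_0 = 10 − 0 − 9 = 1; all invariant factors of ∂_1 are 1 so no torsion. So H_0 = Z.

H_0 = Z.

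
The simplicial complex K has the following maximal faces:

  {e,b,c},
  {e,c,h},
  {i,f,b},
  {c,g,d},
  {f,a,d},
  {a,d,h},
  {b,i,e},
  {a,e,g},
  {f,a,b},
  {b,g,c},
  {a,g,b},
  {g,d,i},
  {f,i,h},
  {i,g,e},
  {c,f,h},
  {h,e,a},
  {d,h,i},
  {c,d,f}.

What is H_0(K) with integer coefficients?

H_0 = Z.

We work with the vertex ordering a < b < c < d < e < f < g < h < i. The simplices of K, each written with vertices in increasing order, are:

  0-simplices (9): a, b, c, d, e, f, g, h, i
  1-simplices (27): ab, ad, ae, af, ag, ah, bc, be, bf, bg, bi, cd, ce, cf, cg, ch, df, dg, dh, di, eg, eh, ei, fh, fi, gi, hi
  2-simplices (18): abf, abg, adf, adh, aeg, aeh, bce, bcg, bei, bfi, cdf, cdg, ceh, cfh, dgi, dhi, egi, fhi

so the chain groups are C_0 ≅ Z^9, C_1 ≅ Z^27, C_2 ≅ Z^18.

∂_1: C_1 → C_0 is given by ∂[p,q] = [q] − [p]. For instance
  ∂fi = i − f.
This gives a 9×27 integer matrix of rank 8; reducing to Smith normal form yields diagonal entries (1,1,1,1,1,1,1,1).

The boundary map ∂_2: C_2 → C_1 sends each 2-simplex [p,q,r] to [q,r] − [p,r] + [p,q]. For instance
  ∂dhi = hi − di + dh,
  ∂aeg = eg − ag + ae.
The 27×18 boundary matrix has rank 18 and Smith normal form diag(1,1,1,1,1,1,1,1,1,1,1,1,1,1,1,1,1,2).

Now H_k = ker ∂_k / im ∂_{k+1}, so:

  H_0: rank C_0 − rank ∂_1 = 9 − 8 = 1, and the invariant factors of ∂_1 are all 1, so H_0 ≅ Z.

(K is a triangulation of the Klein bottle.)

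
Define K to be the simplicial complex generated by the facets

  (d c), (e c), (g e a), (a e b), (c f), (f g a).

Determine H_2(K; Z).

Fix the vertex order a < b < c < d < e < f < g and write every simplex with vertices in increasing order. Then dim K = 2 and the simplices of K are:

  0-simplices (7): a, b, c, d, e, f, g
  1-simplices (10): ab, ae, af, ag, be, cd, ce, cf, eg, fg
  2-simplices (3): abe, aeg, afg

Hence C_0 ≅ Z^7, C_1 ≅ Z^10, C_2 ≅ Z^3.

∂_1: C_1 → C_0 sends each edge [p,q] (with p < q) to q − p.
As a 7×10 matrix over Z this has rank 6, with invariant factors (1,1,1,1,1,1).

∂_2: C_2 → C_1 maps a triangle to the signed sum of its edges. For instance
  ∂aeg = eg − ag + ae,
  ∂abe = be − ae + ab.
The resulting 10×3 matrix has rank 3, and its Smith normal form has invariant factors (1,1,1).

Computing H_k = (kernel of ∂_k) / (image of ∂_{k+1}):

  H_2: rank ker ∂_2 − rank ∂_3 = (3 − 3) − 0 = 0, and there is no ∂_3, so H_2 = 0.

H_2 ≅ 0.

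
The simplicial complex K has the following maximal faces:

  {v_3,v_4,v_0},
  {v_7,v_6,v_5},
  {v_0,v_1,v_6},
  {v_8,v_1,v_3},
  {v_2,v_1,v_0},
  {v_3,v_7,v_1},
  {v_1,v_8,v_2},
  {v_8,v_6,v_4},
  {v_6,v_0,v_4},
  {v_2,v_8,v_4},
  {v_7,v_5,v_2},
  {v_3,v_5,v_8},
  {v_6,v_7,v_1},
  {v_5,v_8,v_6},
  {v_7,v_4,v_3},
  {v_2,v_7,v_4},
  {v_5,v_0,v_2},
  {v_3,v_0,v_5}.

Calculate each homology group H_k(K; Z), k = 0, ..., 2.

Fix the vertex order v_0 < v_1 < v_2 < v_3 < v_4 < v_5 < v_6 < v_7 < v_8 and write every simplex with vertices in increasing order. Then dim K = 2 and the simplices of K are:

  0-simplices (9): [v_0], [v_1], [v_2], [v_3], [v_4], [v_5], [v_6], [v_7], [v_8]
  1-simplices (27): (27 of them)
  2-simplices (18): (18 of them)

so the chain groups are C_0 ≅ Z^9, C_1 ≅ Z^27, C_2 ≅ Z^18.

Boundary ∂_1: C_1 → C_0 maps an edge to its endpoints' difference, ∂[p,q] = q − p. For instance
  ∂[v_1,v_2] = [v_2] − [v_1].
As a 9×27 matrix over Z this has rank 8, with invariant factors (1,1,1,1,1,1,1,1).

The boundary map ∂_2: C_2 → C_1 sends each 2-simplex [p,q,r] to [q,r] − [p,r] + [p,q]. For instance
  ∂[v_5,v_6,v_7] = [v_6,v_7] − [v_5,v_7] + [v_5,v_6],
  ∂[v_0,v_3,v_4] = [v_3,v_4] − [v_0,v_4] + [v_0,v_3].
This gives a 27×18 integer matrix of rank 17; reducing to Smith normal form yields diagonal entries (1,1,1,1,1,1,1,1,1,1,1,1,1,1,1,1,1).

Reading off H_k = ker ∂_k / im ∂_{k+1}:

  H_0: rank C_0 − rank ∂_1 = 9 − 8 = 1, and the invariant factors of ∂_1 are all 1, so H_0 = Z.
  H_1: rank ker ∂_1 − rank ∂_2 = (27 − 8) − 17 = 2, and the invariant factors of ∂_2 are all 1, so H_1 = Z^2.
  H_2: rank ker ∂_2 − rank ∂_3 = (18 − 17) − 0 = 1, and there is no ∂_3, so H_2 = Z.

H_0 = Z,  H_1 = Z^2,  H_2 = Z.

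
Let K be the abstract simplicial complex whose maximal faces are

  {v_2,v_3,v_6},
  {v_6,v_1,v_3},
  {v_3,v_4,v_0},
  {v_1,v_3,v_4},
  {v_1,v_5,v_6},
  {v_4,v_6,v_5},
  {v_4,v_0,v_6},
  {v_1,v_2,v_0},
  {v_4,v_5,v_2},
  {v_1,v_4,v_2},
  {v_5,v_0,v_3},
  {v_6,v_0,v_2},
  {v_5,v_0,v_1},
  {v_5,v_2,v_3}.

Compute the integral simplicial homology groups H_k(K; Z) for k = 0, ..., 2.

H_0 = Z,  H_1 = Z^2,  H_2 = Z.

Fix the vertex order v_0 < v_1 < v_2 < v_3 < v_4 < v_5 < v_6 and write every simplex with vertices in increasing order. Then dim K = 2 and the simplices of K are:

  0-simplices (7): [v_0], [v_1], [v_2], [v_3], [v_4], [v_5], [v_6]
  1-simplices (21): (21 of them)
  2-simplices (14): (14 of them)

giving chain groups C_0 ≅ Z^7, C_1 ≅ Z^21, C_2 ≅ Z^14.

Boundary ∂_1: C_1 → C_0 is given by ∂[p,q] = [q] − [p].
The resulting 7×21 matrix has rank 6, and its Smith normal form has invariant factors (1,1,1,1,1,1).

The boundary map ∂_2: C_2 → C_1 maps a triangle to the signed sum of its edges. For instance
  ∂[v_0,v_2,v_6] = [v_2,v_6] − [v_0,v_6] + [v_0,v_2],
  ∂[v_0,v_3,v_4] = [v_3,v_4] − [v_0,v_4] + [v_0,v_3].
The 21×14 boundary matrix has rank 13 and Smith normal form diag(1,1,1,1,1,1,1,1,1,1,1,1,1).

Reading off H_k = ker ∂_k / im ∂_{k+1}:

  H_0: rank C_0 − rank ∂_1 = 7 − 6 = 1, and the invariant factors of ∂_1 are all 1, so H_0 = Z.
  H_1: rank ker ∂_1 − rank ∂_2 = (21 − 6) − 13 = 2, and the invariant factors of ∂_2 are all 1, so H_1 = Z^2.
  H_2: rank ker ∂_2 − rank ∂_3 = (14 − 13) − 0 = 1, and there is no ∂_3, so H_2 = Z.

(K is a triangulation of the torus T^2.)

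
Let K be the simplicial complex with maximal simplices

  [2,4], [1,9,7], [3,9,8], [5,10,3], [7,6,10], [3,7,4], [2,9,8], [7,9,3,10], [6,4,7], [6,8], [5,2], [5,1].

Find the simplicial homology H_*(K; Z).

Take the total order 1 < 2 < 3 < 4 < 5 < 6 < 7 < 8 < 9 < 10 on the vertex set. Then K (dimension 3) consists of the simplices:

  0-simplices (10): [1], [2], [3], [4], [5], [6], [7], [8], [9], [10]
  1-simplices (23): (23 of them)
  2-simplices (11): [1,7,9], [2,8,9], [3,4,7], [3,5,10], [3,7,9], [3,7,10], [3,8,9], [3,9,10], [4,6,7], [6,7,10], [7,9,10]
  3-simplices (1): [3,7,9,10]

giving chain groups C_0 ≅ Z^10, C_1 ≅ Z^23, C_2 ≅ Z^11, C_3 ≅ Z^1.

∂_1: C_1 → C_0 maps an edge to its endpoints' difference, ∂[p,q] = q − p.
The resulting 10×23 matrix has rank 9, and its Smith normal form has invariant factors (1,1,1,1,1,1,1,1,1).

∂_2: C_2 → C_1 acts by ∂[p,q,r] = [q,r] − [p,r] + [p,q]. For instance
  ∂[6,7,10] = [7,10] − [6,10] + [6,7],
  ∂[4,6,7] = [6,7] − [4,7] + [4,6].
The resulting 23×11 matrix has rank 10, and its Smith normal form has invariant factors (1,1,1,1,1,1,1,1,1,1).

Boundary ∂_3: C_3 → C_2 sends each 3-simplex σ to the alternating sum Σ_i (−1)^i (σ with its i-th vertex removed). For instance
  ∂[3,7,9,10] = [7,9,10] − [3,9,10] + [3,7,10] − [3,7,9].
As a 11×1 matrix over Z this has rank 1, with invariant factors (1).

Now H_k = ker ∂_k / im ∂_{k+1}, so:

  H_0: rank C_0 − rank ∂_1 = 10 − 9 = 1, and the invariant factors of ∂_1 are all 1, so H_0 ≅ Z.
  H_1: rank ker ∂_1 − rank ∂_2 = (23 − 9) − 10 = 4, and the invariant factors of ∂_2 are all 1, so H_1 ≅ Z^4.
  H_2: rank ker ∂_2 − rank ∂_3 = (11 − 10) − 1 = 0, and the invariant factors of ∂_3 are all 1, so H_2 ≅ 0.
  H_3: rank ker ∂_3 − rank ∂_4 = (1 − 1) − 0 = 0, and there is no ∂_4, so H_3 ≅ 0.

As a check, the Euler characteristic is 10 − 23 + 11 − 1 = -3, which agrees with 1 − 4 + 0 − 0 = -3.

H_0 ≅ Z,  H_1 ≅ Z^4,  H_2 = 0,  H_3 = 0.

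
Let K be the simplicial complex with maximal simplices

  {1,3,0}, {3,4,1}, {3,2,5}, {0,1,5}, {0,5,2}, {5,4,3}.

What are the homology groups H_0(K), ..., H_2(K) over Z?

Fix the vertex order 0 < 1 < 2 < 3 < 4 < 5 and write every simplex with vertices in increasing order. Then dim K = 2 and the simplices of K are:

  0-simplices (6): [0], [1], [2], [3], [4], [5]
  1-simplices (12): [0,1], [0,2], [0,3], [0,5], [1,3], [1,4], [1,5], [2,3], [2,5], [3,4], [3,5], [4,5]
  2-simplices (6): [0,1,3], [0,1,5], [0,2,5], [1,3,4], [2,3,5], [3,4,5]

Hence C_0 ≅ Z^6, C_1 ≅ Z^12, C_2 ≅ Z^6.

∂_1: C_1 → C_0 maps an edge to its endpoints' difference, ∂[p,q] = q − p.
This gives a 6×12 integer matrix of rank 5; reducing to Smith normal form yields diagonal entries (1,1,1,1,1).

The boundary map ∂_2: C_2 → C_1 acts by ∂[p,q,r] = [q,r] − [p,r] + [p,q]. For instance
  ∂[0,1,5] = [1,5] − [0,5] + [0,1],
  ∂[0,2,5] = [2,5] − [0,5] + [0,2].
As a 12×6 matrix over Z this has rank 6, with invariant factors (1,1,1,1,1,1).

From H_k ≅ ker(∂_k) / im(∂_{k+1}) we obtain:

  H_0: rank C_0 − rank ∂_1 = 6 − 5 = 1, and the invariant factors of ∂_1 are all 1, so H_0 ≅ Z.
  H_1: rank ker ∂_1 − rank ∂_2 = (12 − 5) − 6 = 1, and the invariant factors of ∂_2 are all 1, so H_1 ≅ Z.
  H_2: rank ker ∂_2 − rank ∂_3 = (6 − 6) − 0 = 0, and there is no ∂_3, so H_2 ≅ 0.

H_0 ≅ Z,  H_1 ≅ Z,  H_2 = 0.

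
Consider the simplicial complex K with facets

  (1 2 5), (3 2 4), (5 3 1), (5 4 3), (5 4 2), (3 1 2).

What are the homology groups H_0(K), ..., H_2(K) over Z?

Fix the vertex order 1 < 2 < 3 < 4 < 5 and write every simplex with vertices in increasing order. Then dim K = 2 and the simplices of K are:

  0-simplices (5): [1], [2], [3], [4], [5]
  1-simplices (9): [1,2], [1,3], [1,5], [2,3], [2,4], [2,5], [3,4], [3,5], [4,5]
  2-simplices (6): [1,2,3], [1,2,5], [1,3,5], [2,3,4], [2,4,5], [3,4,5]

giving chain groups C_0 ≅ Z^5, C_1 ≅ Z^9, C_2 ≅ Z^6.

Boundary ∂_1: C_1 → C_0 is given by ∂[p,q] = [q] − [p].
The resulting 5×9 matrix has rank 4, and its Smith normal form has invariant factors (1,1,1,1).

∂_2: C_2 → C_1 maps a triangle to the signed sum of its edges. For instance
  ∂[3,4,5] = [4,5] − [3,5] + [3,4],
  ∂[1,3,5] = [3,5] − [1,5] + [1,3].
As a 9×6 matrix over Z this has rank 5, with invariant factors (1,1,1,1,1).

Now H_k = ker ∂_k / im ∂_{k+1}, so:

  H_0: rank C_0 − rank ∂_1 = 5 − 4 = 1, and the invariant factors of ∂_1 are all 1, so H_0 = Z.
  H_1: rank ker ∂_1 − rank ∂_2 = (9 − 4) − 5 = 0, and the invariant factors of ∂_2 are all 1, so H_1 = 0.
  H_2: rank ker ∂_2 − rank ∂_3 = (6 − 5) − 0 = 1, and there is no ∂_3, so H_2 = Z.

As a check, the Euler characteristic is 5 − 9 + 6 = 2, which agrees with 1 − 0 + 1 = 2.

H_0 ≅ Z,  H_1 = 0,  H_2 ≅ Z.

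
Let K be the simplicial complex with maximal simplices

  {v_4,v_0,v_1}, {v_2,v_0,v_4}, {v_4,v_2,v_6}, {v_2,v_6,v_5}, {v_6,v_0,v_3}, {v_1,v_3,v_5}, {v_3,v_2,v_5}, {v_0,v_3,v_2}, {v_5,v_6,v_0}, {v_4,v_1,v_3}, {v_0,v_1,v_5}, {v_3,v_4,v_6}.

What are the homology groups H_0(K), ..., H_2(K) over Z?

We work with the vertex ordering v_0 < v_1 < v_2 < v_3 < v_4 < v_5 < v_6. The simplices of K, each written with vertices in increasing order, are:

  0-simplices (7): [v_0], [v_1], [v_2], [v_3], [v_4], [v_5], [v_6]
  1-simplices (18): (18 of them)
  2-simplices (12): (12 of them)

Hence C_0 ≅ Z^7, C_1 ≅ Z^18, C_2 ≅ Z^12.

The boundary map ∂_1: C_1 → C_0 maps an edge to its endpoints' difference, ∂[p,q] = q − p. For instance
  ∂[v_2,v_5] = [v_5] − [v_2].
As a 7×18 matrix over Z this has rank 6, with invariant factors (1,1,1,1,1,1).

The boundary map ∂_2: C_2 → C_1 maps a triangle to the signed sum of its edges. For instance
  ∂[v_2,v_5,v_6] = [v_5,v_6] − [v_2,v_6] + [v_2,v_5],
  ∂[v_0,v_3,v_6] = [v_3,v_6] − [v_0,v_6] + [v_0,v_3].
The 18×12 boundary matrix has rank 12 and Smith normal form diag(1,1,1,1,1,1,1,1,1,1,1,2).

Reading off H_k = ker ∂_k / im ∂_{k+1}:

  H_0: rank C_0 − rank ∂_1 = 7 − 6 = 1, and the invariant factors of ∂_1 are all 1, so H_0 ≅ Z.
  H_1: rank ker ∂_1 − rank ∂_2 = (18 − 6) − 12 = 0, and ∂_2 has invariant factor 2 > 1, so H_1 ≅ Z/2Z.
  H_2: rank ker ∂_2 − rank ∂_3 = (12 − 12) − 0 = 0, and there is no ∂_3, so H_2 ≅ 0.

(K is a triangulation of the real projective plane RP^2.)

H_0 = Z,  H_1 = Z/2Z,  H_2 = 0.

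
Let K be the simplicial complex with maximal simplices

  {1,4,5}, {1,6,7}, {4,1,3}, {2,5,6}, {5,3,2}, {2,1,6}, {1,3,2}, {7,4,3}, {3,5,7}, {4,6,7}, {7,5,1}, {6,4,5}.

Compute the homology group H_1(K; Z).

H_1 = Z/2.

We work with the vertex ordering 1 < 2 < 3 < 4 < 5 < 6 < 7. The simplices of K, each written with vertices in increasing order, are:

  0-simplices (7): [1], [2], [3], [4], [5], [6], [7]
  1-simplices (18): [1,2], [1,3], [1,4], [1,5], [1,6], [1,7], [2,3], [2,5], [2,6], [3,4], [3,5], [3,7], [4,5], [4,6], [4,7], [5,6], [5,7], [6,7]
  2-simplices (12): [1,2,3], [1,2,6], [1,3,4], [1,4,5], [1,5,7], [1,6,7], [2,3,5], [2,5,6], [3,4,7], [3,5,7], [4,5,6], [4,6,7]

Hence C_0 ≅ Z^7, C_1 ≅ Z^18, C_2 ≅ Z^12.

Boundary ∂_1: C_1 → C_0 maps an edge to its endpoints' difference, ∂[p,q] = q − p. For instance
  ∂[1,3] = [3] − [1].
The resulting 7×18 matrix has rank 6, and its Smith normal form has invariant factors (1,1,1,1,1,1).

∂_2: C_2 → C_1 maps a triangle to the signed sum of its edges. For instance
  ∂[1,4,5] = [4,5] − [1,5] + [1,4],
  ∂[1,2,3] = [2,3] − [1,3] + [1,2].
The resulting 18×12 matrix has rank 12, and its Smith normal form has invariant factors (1,1,1,1,1,1,1,1,1,1,1,2).

Computing H_k = (kernel of ∂_k) / (image of ∂_{k+1}):

  H_1: rank ker ∂_1 − rank ∂_2 = (18 − 6) − 12 = 0, and ∂_2 has invariant factor 2 > 1, so H_1 ≅ Z/2.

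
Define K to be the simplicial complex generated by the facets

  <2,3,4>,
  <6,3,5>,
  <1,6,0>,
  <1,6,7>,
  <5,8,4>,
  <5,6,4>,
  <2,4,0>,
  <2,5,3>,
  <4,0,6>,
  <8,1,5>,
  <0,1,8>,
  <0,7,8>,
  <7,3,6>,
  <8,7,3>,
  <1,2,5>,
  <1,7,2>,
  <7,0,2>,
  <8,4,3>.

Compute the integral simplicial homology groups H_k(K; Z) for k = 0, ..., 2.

H_0 = Z,  H_1 = Z ⊕ Z_2,  H_2 = 0.

Fix the vertex order 0 < 1 < 2 < 3 < 4 < 5 < 6 < 7 < 8 and write every simplex with vertices in increasing order. Then dim K = 2 and the simplices of K are:

  0-simplices (9): [0], [1], [2], [3], [4], [5], [6], [7], [8]
  1-simplices (27): (27 of them)
  2-simplices (18): [0,1,6], [0,1,8], [0,2,4], [0,2,7], [0,4,6], [0,7,8], [1,2,5], [1,2,7], [1,5,8], [1,6,7], [2,3,4], [2,3,5], [3,4,8], [3,5,6], [3,6,7], [3,7,8], [4,5,6], [4,5,8]

giving chain groups C_0 ≅ Z^9, C_1 ≅ Z^27, C_2 ≅ Z^18.

∂_1: C_1 → C_0 is given by ∂[p,q] = [q] − [p]. For instance
  ∂[1,2] = [2] − [1].
The 9×27 boundary matrix has rank 8 and Smith normal form diag(1,1,1,1,1,1,1,1).

Boundary ∂_2: C_2 → C_1 acts by ∂[p,q,r] = [q,r] − [p,r] + [p,q]. For instance
  ∂[2,3,5] = [3,5] − [2,5] + [2,3],
  ∂[3,6,7] = [6,7] − [3,7] + [3,6].
The resulting 27×18 matrix has rank 18, and its Smith normal form has invariant factors (1,1,1,1,1,1,1,1,1,1,1,1,1,1,1,1,1,2).

Reading off H_k = ker ∂_k / im ∂_{k+1}:

  H_0: rank C_0 − rank ∂_1 = 9 − 8 = 1, and the invariant factors of ∂_1 are all 1, so H_0 = Z.
  H_1: rank ker ∂_1 − rank ∂_2 = (27 − 8) − 18 = 1, and ∂_2 has invariant factor 2 > 1, so H_1 = Z ⊕ Z_2.
  H_2: rank ker ∂_2 − rank ∂_3 = (18 − 18) − 0 = 0, and there is no ∂_3, so H_2 = 0.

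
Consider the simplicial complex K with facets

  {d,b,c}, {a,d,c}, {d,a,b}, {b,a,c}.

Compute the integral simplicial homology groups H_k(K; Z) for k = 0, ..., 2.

H_0 ≅ Z,  H_1 = 0,  H_2 ≅ Z.

Take the total order a < b < c < d on the vertex set. Then K (dimension 2) consists of the simplices:

  0-simplices (4): a, b, c, d
  1-simplices (6): ab, ac, ad, bc, bd, cd
  2-simplices (4): abc, abd, acd, bcd

so the chain groups are C_0 ≅ Z^4, C_1 ≅ Z^6, C_2 ≅ Z^4.

∂_1: C_1 → C_0 sends each edge [p,q] (with p < q) to q − p.
As a 4×6 matrix over Z this has rank 3, with invariant factors (1,1,1).

Boundary ∂_2: C_2 → C_1 maps a triangle to the signed sum of its edges. For instance
  ∂bcd = cd − bd + bc,
  ∂abd = bd − ad + ab.
This gives a 6×4 integer matrix of rank 3; reducing to Smith normal form yields diagonal entries (1,1,1).

From H_k ≅ ker(∂_k) / im(∂_{k+1}) we obtain:

  H_0: rank C_0 − rank ∂_1 = 4 − 3 = 1, and the invariant factors of ∂_1 are all 1, so H_0 ≅ Z.
  H_1: rank ker ∂_1 − rank ∂_2 = (6 − 3) − 3 = 0, and the invariant factors of ∂_2 are all 1, so H_1 ≅ 0.
  H_2: rank ker ∂_2 − rank ∂_3 = (4 − 3) − 0 = 1, and there is no ∂_3, so H_2 ≅ Z.

As a check, the Euler characteristic is 4 − 6 + 4 = 2, which agrees with 1 − 0 + 1 = 2.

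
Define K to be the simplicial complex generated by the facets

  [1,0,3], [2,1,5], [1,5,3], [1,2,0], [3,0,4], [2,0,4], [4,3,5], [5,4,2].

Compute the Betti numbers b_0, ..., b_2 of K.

b_0 = 1, b_1 = 0, b_2 = 1.

Order the vertices as 0 < 1 < 2 < 3 < 4 < 5. Listing each simplex with vertices in this order, K has dimension 2 with simplices:

  0-simplices (6): [0], [1], [2], [3], [4], [5]
  1-simplices (12): [0,1], [0,2], [0,3], [0,4], [1,2], [1,3], [1,5], [2,4], [2,5], [3,4], [3,5], [4,5]
  2-simplices (8): [0,1,2], [0,1,3], [0,2,4], [0,3,4], [1,2,5], [1,3,5], [2,4,5], [3,4,5]

giving chain groups C_0 ≅ Z^6, C_1 ≅ Z^12, C_2 ≅ Z^8.

The boundary map ∂_1: C_1 → C_0 maps an edge to its endpoints' difference, ∂[p,q] = q − p. For instance
  ∂[1,2] = [2] − [1].
The 6×12 boundary matrix has rank 5 and Smith normal form diag(1,1,1,1,1).

The boundary map ∂_2: C_2 → C_1 acts by ∂[p,q,r] = [q,r] − [p,r] + [p,q]. For instance
  ∂[0,2,4] = [2,4] − [0,4] + [0,2],
  ∂[1,3,5] = [3,5] − [1,5] + [1,3].
This gives a 12×8 integer matrix of rank 7; reducing to Smith normal form yields diagonal entries (1,1,1,1,1,1,1).

Computing H_k = (kernel of ∂_k) / (image of ∂_{k+1}):

  H_0: rank C_0 − rank ∂_1 = 6 − 5 = 1, and the invariant factors of ∂_1 are all 1, so H_0 ≅ Z.
  H_1: rank ker ∂_1 − rank ∂_2 = (12 − 5) − 7 = 0, and the invariant factors of ∂_2 are all 1, so H_1 ≅ 0.
  H_2: rank ker ∂_2 − rank ∂_3 = (8 − 7) − 0 = 1, and there is no ∂_3, so H_2 ≅ Z.

Hence the Betti numbers are b_0 = 1, b_1 = 0, b_2 = 1.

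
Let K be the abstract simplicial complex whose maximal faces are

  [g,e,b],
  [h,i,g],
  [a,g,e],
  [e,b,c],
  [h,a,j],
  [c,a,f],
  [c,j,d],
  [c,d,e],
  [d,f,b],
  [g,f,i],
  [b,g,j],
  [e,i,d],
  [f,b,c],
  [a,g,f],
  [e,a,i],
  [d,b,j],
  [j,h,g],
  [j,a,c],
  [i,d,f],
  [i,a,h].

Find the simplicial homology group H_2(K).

H_2 ≅ 0.

Order the vertices as a < b < c < d < e < f < g < h < i < j. Listing each simplex with vertices in this order, K has dimension 2 with simplices:

  0-simplices (10): a, b, c, d, e, f, g, h, i, j
  1-simplices (30): ac, ae, af, ag, ah, ai, aj, bc, bd, be, bf, bg, bj, cd, ce, cf, cj, de, df, di, dj, eg, ei, fg, fi, gh, gi, gj, hi, hj
  2-simplices (20): acf, acj, aeg, aei, afg, ahi, ahj, bce, bcf, bdf, bdj, beg, bgj, cde, cdj, dei, dfi, fgi, ghi, ghj

so the chain groups are C_0 ≅ Z^10, C_1 ≅ Z^30, C_2 ≅ Z^20.

∂_1: C_1 → C_0 maps an edge to its endpoints' difference, ∂[p,q] = q − p. For instance
  ∂bf = f − b.
This gives a 10×30 integer matrix of rank 9; reducing to Smith normal form yields diagonal entries (1,1,1,1,1,1,1,1,1).

Boundary ∂_2: C_2 → C_1 sends each 2-simplex [p,q,r] to [q,r] − [p,r] + [p,q]. For instance
  ∂bdf = df − bf + bd,
  ∂afg = fg − ag + af.
The 30×20 boundary matrix has rank 20 and Smith normal form diag(1,1,1,1,1,1,1,1,1,1,1,1,1,1,1,1,1,1,1,2).

From H_k ≅ ker(∂_k) / im(∂_{k+1}) we obtain:

  H_2: rank ker ∂_2 − rank ∂_3 = (20 − 20) − 0 = 0, and there is no ∂_3, so H_2 ≅ 0.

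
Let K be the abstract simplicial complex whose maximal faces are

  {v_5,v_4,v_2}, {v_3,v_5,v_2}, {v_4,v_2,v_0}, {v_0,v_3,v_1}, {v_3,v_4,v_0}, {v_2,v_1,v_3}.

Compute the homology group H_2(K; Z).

We work with the vertex ordering v_0 < v_1 < v_2 < v_3 < v_4 < v_5. The simplices of K, each written with vertices in increasing order, are:

  0-simplices (6): [v_0], [v_1], [v_2], [v_3], [v_4], [v_5]
  1-simplices (12): [v_0,v_1], [v_0,v_2], [v_0,v_3], [v_0,v_4], [v_1,v_2], [v_1,v_3], [v_2,v_3], [v_2,v_4], [v_2,v_5], [v_3,v_4], [v_3,v_5], [v_4,v_5]
  2-simplices (6): [v_0,v_1,v_3], [v_0,v_2,v_4], [v_0,v_3,v_4], [v_1,v_2,v_3], [v_2,v_3,v_5], [v_2,v_4,v_5]

giving chain groups C_0 ≅ Z^6, C_1 ≅ Z^12, C_2 ≅ Z^6.

Boundary ∂_1: C_1 → C_0 maps an edge to its endpoints' difference, ∂[p,q] = q − p.
This gives a 6×12 integer matrix of rank 5; reducing to Smith normal form yields diagonal entries (1,1,1,1,1).

∂_2: C_2 → C_1 sends each 2-simplex [p,q,r] to [q,r] − [p,r] + [p,q]. For instance
  ∂[v_2,v_3,v_5] = [v_3,v_5] − [v_2,v_5] + [v_2,v_3],
  ∂[v_1,v_2,v_3] = [v_2,v_3] − [v_1,v_3] + [v_1,v_2].
The 12×6 boundary matrix has rank 6 and Smith normal form diag(1,1,1,1,1,1).

Reading off H_k = ker ∂_k / im ∂_{k+1}:

  H_2: rank ker ∂_2 − rank ∂_3 = (6 − 6) − 0 = 0, and there is no ∂_3, so H_2 = 0.

H_2 ≅ 0.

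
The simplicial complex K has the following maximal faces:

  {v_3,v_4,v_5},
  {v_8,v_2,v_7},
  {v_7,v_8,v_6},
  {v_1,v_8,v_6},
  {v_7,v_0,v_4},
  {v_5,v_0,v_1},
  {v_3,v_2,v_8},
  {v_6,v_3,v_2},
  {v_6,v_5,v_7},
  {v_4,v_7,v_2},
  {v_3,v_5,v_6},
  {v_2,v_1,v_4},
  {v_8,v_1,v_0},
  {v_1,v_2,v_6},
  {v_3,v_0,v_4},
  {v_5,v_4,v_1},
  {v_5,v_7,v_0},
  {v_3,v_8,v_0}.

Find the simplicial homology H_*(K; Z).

H_0 ≅ Z,  H_1 ≅ Z ⊕ Z/2Z,  H_2 = 0.

Take the total order v_0 < v_1 < v_2 < v_3 < v_4 < v_5 < v_6 < v_7 < v_8 on the vertex set. Then K (dimension 2) consists of the simplices:

  0-simplices (9): [v_0], [v_1], [v_2], [v_3], [v_4], [v_5], [v_6], [v_7], [v_8]
  1-simplices (27): (27 of them)
  2-simplices (18): (18 of them)

so the chain groups are C_0 ≅ Z^9, C_1 ≅ Z^27, C_2 ≅ Z^18.

∂_1: C_1 → C_0 maps an edge to its endpoints' difference, ∂[p,q] = q − p. For instance
  ∂[v_0,v_7] = [v_7] − [v_0].
The 9×27 boundary matrix has rank 8 and Smith normal form diag(1,1,1,1,1,1,1,1).

Boundary ∂_2: C_2 → C_1 acts by ∂[p,q,r] = [q,r] − [p,r] + [p,q]. For instance
  ∂[v_0,v_1,v_8] = [v_1,v_8] − [v_0,v_8] + [v_0,v_1],
  ∂[v_2,v_3,v_8] = [v_3,v_8] − [v_2,v_8] + [v_2,v_3].
The resulting 27×18 matrix has rank 18, and its Smith normal form has invariant factors (1,1,1,1,1,1,1,1,1,1,1,1,1,1,1,1,1,2).

Reading off H_k = ker ∂_k / im ∂_{k+1}:

  H_0: rank C_0 − rank ∂_1 = 9 − 8 = 1, and the invariant factors of ∂_1 are all 1, so H_0 = Z.
  H_1: rank ker ∂_1 − rank ∂_2 = (27 − 8) − 18 = 1, and ∂_2 has invariant factor 2 > 1, so H_1 = Z ⊕ Z/2Z.
  H_2: rank ker ∂_2 − rank ∂_3 = (18 − 18) − 0 = 0, and there is no ∂_3, so H_2 = 0.

(K is a triangulation of the Klein bottle.)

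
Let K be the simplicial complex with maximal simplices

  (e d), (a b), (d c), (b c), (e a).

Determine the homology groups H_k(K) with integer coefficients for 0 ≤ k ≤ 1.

H_0 = Z,  H_1 = Z.

Order the vertices as a < b < c < d < e. Listing each simplex with vertices in this order, K has dimension 1 with simplices:

  0-simplices (5): a, b, c, d, e
  1-simplices (5): ab, ae, bc, cd, de

Hence C_0 ≅ Z^5, C_1 ≅ Z^5.

Boundary ∂_1: C_1 → C_0 sends each edge [p,q] (with p < q) to q − p. For instance
  ∂bc = c − b.
This gives a 5×5 integer matrix of rank 4; reducing to Smith normal form yields diagonal entries (1,1,1,1).

Reading off H_k = ker ∂_k / im ∂_{k+1}:

  H_0: rank C_0 − rank ∂_1 = 5 − 4 = 1, and the invariant factors of ∂_1 are all 1, so H_0 ≅ Z.
  H_1: rank ker ∂_1 − rank ∂_2 = (5 − 4) − 0 = 1, and there is no ∂_2, so H_1 ≅ Z.

As a check, the Euler characteristic is 5 − 5 = 0, which agrees with 1 − 1 = 0.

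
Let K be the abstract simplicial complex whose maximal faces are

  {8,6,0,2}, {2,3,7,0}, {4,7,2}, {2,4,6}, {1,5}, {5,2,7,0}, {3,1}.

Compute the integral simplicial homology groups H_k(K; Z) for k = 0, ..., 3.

H_0 ≅ Z,  H_1 ≅ Z,  H_2 = 0,  H_3 = 0.

K has 9 vertices, 19 edges, 13 triangles, 3 3-simplices.
rank ∂_0 = 0, rank ∂_1 = 8 ⇒ b_0 = 9 − 0 − 8 = 1; all invariant factors of ∂_1 are 1 so no torsion. So H_0 = Z.
rank ∂_1 = 8, rank ∂_2 = 10 ⇒ b_1 = 19 − 8 − 10 = 1; all invariant factors of ∂_2 are 1 so no torsion. So H_1 = Z.
rank ∂_2 = 10, rank ∂_3 = 3 ⇒ b_2 = 13 − 10 − 3 = 0; all invariant factors of ∂_3 are 1 so no torsion. So H_2 = 0.
rank ∂_3 = 3, rank ∂_4 = 0 ⇒ b_3 = 3 − 3 − 0 = 0. So H_3 = 0.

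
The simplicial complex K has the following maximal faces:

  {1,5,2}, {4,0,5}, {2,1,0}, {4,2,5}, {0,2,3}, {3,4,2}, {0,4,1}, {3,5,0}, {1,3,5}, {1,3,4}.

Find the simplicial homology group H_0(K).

Order the vertices as 0 < 1 < 2 < 3 < 4 < 5. Listing each simplex with vertices in this order, K has dimension 2 with simplices:

  0-simplices (6): [0], [1], [2], [3], [4], [5]
  1-simplices (15): [0,1], [0,2], [0,3], [0,4], [0,5], [1,2], [1,3], [1,4], [1,5], [2,3], [2,4], [2,5], [3,4], [3,5], [4,5]
  2-simplices (10): [0,1,2], [0,1,4], [0,2,3], [0,3,5], [0,4,5], [1,2,5], [1,3,4], [1,3,5], [2,3,4], [2,4,5]

so the chain groups are C_0 ≅ Z^6, C_1 ≅ Z^15, C_2 ≅ Z^10.

The boundary map ∂_1: C_1 → C_0 sends each edge [p,q] (with p < q) to q − p. For instance
  ∂[4,5] = [5] − [4].
The resulting 6×15 matrix has rank 5, and its Smith normal form has invariant factors (1,1,1,1,1).

Boundary ∂_2: C_2 → C_1 sends each 2-simplex [p,q,r] to [q,r] − [p,r] + [p,q]. For instance
  ∂[1,3,4] = [3,4] − [1,4] + [1,3],
  ∂[2,3,4] = [3,4] − [2,4] + [2,3].
This gives a 15×10 integer matrix of rank 10; reducing to Smith normal form yields diagonal entries (1,1,1,1,1,1,1,1,1,2).

Now H_k = ker ∂_k / im ∂_{k+1}, so:

  H_0: rank C_0 − rank ∂_1 = 6 − 5 = 1, and the invariant factors of ∂_1 are all 1, so H_0 ≅ Z.

H_0 ≅ Z.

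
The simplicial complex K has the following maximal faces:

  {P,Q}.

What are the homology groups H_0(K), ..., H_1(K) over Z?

H_0 = Z,  H_1 = 0.

We work with the vertex ordering P < Q. The simplices of K, each written with vertices in increasing order, are:

  0-simplices (2): P, Q
  1-simplices (1): PQ

so the chain groups are C_0 ≅ Z^2, C_1 ≅ Z^1.

The boundary map ∂_1: C_1 → C_0 maps an edge to its endpoints' difference, ∂[p,q] = q − p. For instance
  ∂PQ = Q − P.
The 2×1 boundary matrix has rank 1 and Smith normal form diag(1).

Now H_k = ker ∂_k / im ∂_{k+1}, so:

  H_0: rank C_0 − rank ∂_1 = 2 − 1 = 1, and the invariant factors of ∂_1 are all 1, so H_0 = Z.
  H_1: rank ker ∂_1 − rank ∂_2 = (1 − 1) − 0 = 0, and there is no ∂_2, so H_1 = 0.

As a check, the Euler characteristic is 2 − 1 = 1, which agrees with 1 − 0 = 1.
(K is a triangulation of the 1-simplex.)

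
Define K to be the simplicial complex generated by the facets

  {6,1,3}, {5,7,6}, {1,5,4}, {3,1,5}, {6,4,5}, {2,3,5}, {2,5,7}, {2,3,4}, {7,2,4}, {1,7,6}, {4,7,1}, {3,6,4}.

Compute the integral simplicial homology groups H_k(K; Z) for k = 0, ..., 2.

Order the vertices as 1 < 2 < 3 < 4 < 5 < 6 < 7. Listing each simplex with vertices in this order, K has dimension 2 with simplices:

  0-simplices (7): [1], [2], [3], [4], [5], [6], [7]
  1-simplices (18): [1,3], [1,4], [1,5], [1,6], [1,7], [2,3], [2,4], [2,5], [2,7], [3,4], [3,5], [3,6], [4,5], [4,6], [4,7], [5,6], [5,7], [6,7]
  2-simplices (12): [1,3,5], [1,3,6], [1,4,5], [1,4,7], [1,6,7], [2,3,4], [2,3,5], [2,4,7], [2,5,7], [3,4,6], [4,5,6], [5,6,7]

so the chain groups are C_0 ≅ Z^7, C_1 ≅ Z^18, C_2 ≅ Z^12.

∂_1: C_1 → C_0 sends each edge [p,q] (with p < q) to q − p.
As a 7×18 matrix over Z this has rank 6, with invariant factors (1,1,1,1,1,1).

Boundary ∂_2: C_2 → C_1 acts by ∂[p,q,r] = [q,r] − [p,r] + [p,q]. For instance
  ∂[5,6,7] = [6,7] − [5,7] + [5,6],
  ∂[3,4,6] = [4,6] − [3,6] + [3,4].
The 18×12 boundary matrix has rank 12 and Smith normal form diag(1,1,1,1,1,1,1,1,1,1,1,2).

Reading off H_k = ker ∂_k / im ∂_{k+1}:

  H_0: rank C_0 − rank ∂_1 = 7 − 6 = 1, and the invariant factors of ∂_1 are all 1, so H_0 ≅ Z.
  H_1: rank ker ∂_1 − rank ∂_2 = (18 − 6) − 12 = 0, and ∂_2 has invariant factor 2 > 1, so H_1 ≅ Z/2Z.
  H_2: rank ker ∂_2 − rank ∂_3 = (12 − 12) − 0 = 0, and there is no ∂_3, so H_2 ≅ 0.

As a check, the Euler characteristic is 7 − 18 + 12 = 1, which agrees with 1 − 0 + 0 = 1.

H_0 ≅ Z,  H_1 ≅ Z/2Z,  H_2 = 0.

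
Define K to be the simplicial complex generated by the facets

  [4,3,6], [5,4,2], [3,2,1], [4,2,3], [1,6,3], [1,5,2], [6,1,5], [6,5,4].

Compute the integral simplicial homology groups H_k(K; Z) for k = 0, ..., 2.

H_0 ≅ Z,  H_1 = 0,  H_2 ≅ Z.

Order the vertices as 1 < 2 < 3 < 4 < 5 < 6. Listing each simplex with vertices in this order, K has dimension 2 with simplices:

  0-simplices (6): [1], [2], [3], [4], [5], [6]
  1-simplices (12): [1,2], [1,3], [1,5], [1,6], [2,3], [2,4], [2,5], [3,4], [3,6], [4,5], [4,6], [5,6]
  2-simplices (8): [1,2,3], [1,2,5], [1,3,6], [1,5,6], [2,3,4], [2,4,5], [3,4,6], [4,5,6]

so the chain groups are C_0 ≅ Z^6, C_1 ≅ Z^12, C_2 ≅ Z^8.

Boundary ∂_1: C_1 → C_0 is given by ∂[p,q] = [q] − [p]. For instance
  ∂[3,6] = [6] − [3].
The 6×12 boundary matrix has rank 5 and Smith normal form diag(1,1,1,1,1).

The boundary map ∂_2: C_2 → C_1 maps a triangle to the signed sum of its edges. For instance
  ∂[4,5,6] = [5,6] − [4,6] + [4,5],
  ∂[1,5,6] = [5,6] − [1,6] + [1,5].
This gives a 12×8 integer matrix of rank 7; reducing to Smith normal form yields diagonal entries (1,1,1,1,1,1,1).

Now H_k = ker ∂_k / im ∂_{k+1}, so:

  H_0: rank C_0 − rank ∂_1 = 6 − 5 = 1, and the invariant factors of ∂_1 are all 1, so H_0 ≅ Z.
  H_1: rank ker ∂_1 − rank ∂_2 = (12 − 5) − 7 = 0, and the invariant factors of ∂_2 are all 1, so H_1 ≅ 0.
  H_2: rank ker ∂_2 − rank ∂_3 = (8 − 7) − 0 = 1, and there is no ∂_3, so H_2 ≅ Z.

As a check, the Euler characteristic is 6 − 12 + 8 = 2, which agrees with 1 − 0 + 1 = 2.
(K is a triangulation of the 2-sphere S^2.)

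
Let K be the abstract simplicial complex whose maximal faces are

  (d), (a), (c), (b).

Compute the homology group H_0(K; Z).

H_0 = Z^4.

Fix the vertex order a < b < c < d and write every simplex with vertices in increasing order. Then dim K = 0 and the simplices of K are:

  0-simplices (4): a, b, c, d

Hence C_0 ≅ Z^4.

From H_k ≅ ker(∂_k) / im(∂_{k+1}) we obtain:

  H_0: rank C_0 − rank ∂_1 = 4 − 0 = 4, and there is no ∂_1, so H_0 = Z^4.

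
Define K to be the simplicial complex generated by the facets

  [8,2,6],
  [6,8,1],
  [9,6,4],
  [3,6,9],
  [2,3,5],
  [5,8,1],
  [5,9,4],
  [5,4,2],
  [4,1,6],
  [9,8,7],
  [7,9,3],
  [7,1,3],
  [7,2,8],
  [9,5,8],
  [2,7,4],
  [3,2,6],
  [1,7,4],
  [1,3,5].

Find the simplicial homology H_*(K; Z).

H_0 = Z,  H_1 = Z^2,  H_2 = Z.

We work with the vertex ordering 1 < 2 < 3 < 4 < 5 < 6 < 7 < 8 < 9. The simplices of K, each written with vertices in increasing order, are:

  0-simplices (9): [1], [2], [3], [4], [5], [6], [7], [8], [9]
  1-simplices (27): (27 of them)
  2-simplices (18): [1,3,5], [1,3,7], [1,4,6], [1,4,7], [1,5,8], [1,6,8], [2,3,5], [2,3,6], [2,4,5], [2,4,7], [2,6,8], [2,7,8], [3,6,9], [3,7,9], [4,5,9], [4,6,9], [5,8,9], [7,8,9]

giving chain groups C_0 ≅ Z^9, C_1 ≅ Z^27, C_2 ≅ Z^18.

∂_1: C_1 → C_0 maps an edge to its endpoints' difference, ∂[p,q] = q − p.
The 9×27 boundary matrix has rank 8 and Smith normal form diag(1,1,1,1,1,1,1,1).

The boundary map ∂_2: C_2 → C_1 sends each 2-simplex [p,q,r] to [q,r] − [p,r] + [p,q]. For instance
  ∂[2,4,7] = [4,7] − [2,7] + [2,4],
  ∂[4,5,9] = [5,9] − [4,9] + [4,5].
As a 27×18 matrix over Z this has rank 17, with invariant factors (1,1,1,1,1,1,1,1,1,1,1,1,1,1,1,1,1).

Reading off H_k = ker ∂_k / im ∂_{k+1}:

  H_0: rank C_0 − rank ∂_1 = 9 − 8 = 1, and the invariant factors of ∂_1 are all 1, so H_0 = Z.
  H_1: rank ker ∂_1 − rank ∂_2 = (27 − 8) − 17 = 2, and the invariant factors of ∂_2 are all 1, so H_1 = Z^2.
  H_2: rank ker ∂_2 − rank ∂_3 = (18 − 17) − 0 = 1, and there is no ∂_3, so H_2 = Z.

(K is a triangulation of the torus T^2.)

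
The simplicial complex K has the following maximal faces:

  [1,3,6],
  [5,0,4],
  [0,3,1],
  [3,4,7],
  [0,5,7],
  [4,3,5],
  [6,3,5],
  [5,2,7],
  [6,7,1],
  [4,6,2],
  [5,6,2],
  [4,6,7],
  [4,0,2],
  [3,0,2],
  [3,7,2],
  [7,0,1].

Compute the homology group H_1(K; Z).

H_1 ≅ Z^2.

Order the vertices as 0 < 1 < 2 < 3 < 4 < 5 < 6 < 7. Listing each simplex with vertices in this order, K has dimension 2 with simplices:

  0-simplices (8): [0], [1], [2], [3], [4], [5], [6], [7]
  1-simplices (24): (24 of them)
  2-simplices (16): [0,1,3], [0,1,7], [0,2,3], [0,2,4], [0,4,5], [0,5,7], [1,3,6], [1,6,7], [2,3,7], [2,4,6], [2,5,6], [2,5,7], [3,4,5], [3,4,7], [3,5,6], [4,6,7]

Hence C_0 ≅ Z^8, C_1 ≅ Z^24, C_2 ≅ Z^16.

∂_1: C_1 → C_0 maps an edge to its endpoints' difference, ∂[p,q] = q − p. For instance
  ∂[2,5] = [5] − [2].
The 8×24 boundary matrix has rank 7 and Smith normal form diag(1,1,1,1,1,1,1).

The boundary map ∂_2: C_2 → C_1 acts by ∂[p,q,r] = [q,r] − [p,r] + [p,q]. For instance
  ∂[4,6,7] = [6,7] − [4,7] + [4,6],
  ∂[1,3,6] = [3,6] − [1,6] + [1,3].
The 24×16 boundary matrix has rank 15 and Smith normal form diag(1,1,1,1,1,1,1,1,1,1,1,1,1,1,1).

Computing H_k = (kernel of ∂_k) / (image of ∂_{k+1}):

  H_1: rank ker ∂_1 − rank ∂_2 = (24 − 7) − 15 = 2, and the invariant factors of ∂_2 are all 1, so H_1 = Z^2.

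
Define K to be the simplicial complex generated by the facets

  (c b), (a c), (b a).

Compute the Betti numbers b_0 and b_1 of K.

b_0 = 1, b_1 = 1.

Take the total order a < b < c on the vertex set. Then K (dimension 1) consists of the simplices:

  0-simplices (3): a, b, c
  1-simplices (3): ab, ac, bc

so the chain groups are C_0 ≅ Z^3, C_1 ≅ Z^3.

Boundary ∂_1: C_1 → C_0 sends each edge [p,q] (with p < q) to q − p. For instance
  ∂ac = c − a.
The resulting 3×3 matrix has rank 2, and its Smith normal form has invariant factors (1,1).

Reading off H_k = ker ∂_k / im ∂_{k+1}:

  H_0: rank C_0 − rank ∂_1 = 3 − 2 = 1, and the invariant factors of ∂_1 are all 1, so H_0 ≅ Z.
  H_1: rank ker ∂_1 − rank ∂_2 = (3 − 2) − 0 = 1, and there is no ∂_2, so H_1 ≅ Z.

As a check, the Euler characteristic is 3 − 3 = 0, which agrees with 1 − 1 = 0.
(K is a triangulation of the circle S^1.)

Hence the Betti numbers are b_0 = 1, b_1 = 1.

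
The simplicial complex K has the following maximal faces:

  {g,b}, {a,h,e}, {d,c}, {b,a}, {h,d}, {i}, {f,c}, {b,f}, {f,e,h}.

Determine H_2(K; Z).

H_2 ≅ 0.

Fix the vertex order a < b < c < d < e < f < g < h < i and write every simplex with vertices in increasing order. Then dim K = 2 and the simplices of K are:

  0-simplices (9): a, b, c, d, e, f, g, h, i
  1-simplices (11): ab, ae, ah, bf, bg, cd, cf, dh, ef, eh, fh
  2-simplices (2): aeh, efh

giving chain groups C_0 ≅ Z^9, C_1 ≅ Z^11, C_2 ≅ Z^2.

Boundary ∂_1: C_1 → C_0 sends each edge [p,q] (with p < q) to q − p. For instance
  ∂ae = e − a.
This gives a 9×11 integer matrix of rank 7; reducing to Smith normal form yields diagonal entries (1,1,1,1,1,1,1).

∂_2: C_2 → C_1 acts by ∂[p,q,r] = [q,r] − [p,r] + [p,q]. For instance
  ∂aeh = eh − ah + ae,
  ∂efh = fh − eh + ef.
The 11×2 boundary matrix has rank 2 and Smith normal form diag(1,1).

Reading off H_k = ker ∂_k / im ∂_{k+1}:

  H_2: rank ker ∂_2 − rank ∂_3 = (2 − 2) − 0 = 0, and there is no ∂_3, so H_2 ≅ 0.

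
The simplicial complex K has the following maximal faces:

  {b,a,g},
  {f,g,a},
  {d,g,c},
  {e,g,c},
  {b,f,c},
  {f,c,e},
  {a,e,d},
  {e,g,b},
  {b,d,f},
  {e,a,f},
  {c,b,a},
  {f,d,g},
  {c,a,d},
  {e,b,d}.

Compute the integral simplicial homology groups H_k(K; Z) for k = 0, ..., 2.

Fix the vertex order a < b < c < d < e < f < g and write every simplex with vertices in increasing order. Then dim K = 2 and the simplices of K are:

  0-simplices (7): a, b, c, d, e, f, g
  1-simplices (21): ab, ac, ad, ae, af, ag, bc, bd, be, bf, bg, cd, ce, cf, cg, de, df, dg, ef, eg, fg
  2-simplices (14): abc, abg, acd, ade, aef, afg, bcf, bde, bdf, beg, cdg, cef, ceg, dfg

Hence C_0 ≅ Z^7, C_1 ≅ Z^21, C_2 ≅ Z^14.

Boundary ∂_1: C_1 → C_0 maps an edge to its endpoints' difference, ∂[p,q] = q − p.
The resulting 7×21 matrix has rank 6, and its Smith normal form has invariant factors (1,1,1,1,1,1).

∂_2: C_2 → C_1 acts by ∂[p,q,r] = [q,r] − [p,r] + [p,q]. For instance
  ∂acd = cd − ad + ac,
  ∂afg = fg − ag + af.
The resulting 21×14 matrix has rank 13, and its Smith normal form has invariant factors (1,1,1,1,1,1,1,1,1,1,1,1,1).

Reading off H_k = ker ∂_k / im ∂_{k+1}:

  H_0: rank C_0 − rank ∂_1 = 7 − 6 = 1, and the invariant factors of ∂_1 are all 1, so H_0 ≅ Z.
  H_1: rank ker ∂_1 − rank ∂_2 = (21 − 6) − 13 = 2, and the invariant factors of ∂_2 are all 1, so H_1 ≅ Z^2.
  H_2: rank ker ∂_2 − rank ∂_3 = (14 − 13) − 0 = 1, and there is no ∂_3, so H_2 ≅ Z.

(K is a triangulation of the torus T^2.)

H_0 ≅ Z,  H_1 ≅ Z^2,  H_2 ≅ Z.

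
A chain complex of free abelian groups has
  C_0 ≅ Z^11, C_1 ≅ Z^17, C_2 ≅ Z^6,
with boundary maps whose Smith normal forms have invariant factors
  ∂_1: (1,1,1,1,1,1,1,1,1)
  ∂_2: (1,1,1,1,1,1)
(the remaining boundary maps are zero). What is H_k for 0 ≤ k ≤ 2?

H_0 = Z^2,  H_1 = Z^2,  H_2 = 0.

H_0: b_0 = 11 − 0 − 9 = 2; torsion from ∂_1 factors > 1: none. So H_0 = Z^2.
H_1: b_1 = 17 − 9 − 6 = 2; torsion from ∂_2 factors > 1: none. So H_1 = Z^2.
H_2: b_2 = 6 − 6 − 0 = 0; torsion from ∂_3 factors > 1: none. So H_2 = 0.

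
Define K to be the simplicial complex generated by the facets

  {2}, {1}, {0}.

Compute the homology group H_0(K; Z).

H_0 = Z^3.

Fix the vertex order 0 < 1 < 2 and write every simplex with vertices in increasing order. Then dim K = 0 and the simplices of K are:

  0-simplices (3): [0], [1], [2]

so the chain groups are C_0 ≅ Z^3.

Reading off H_k = ker ∂_k / im ∂_{k+1}:

  H_0: rank C_0 − rank ∂_1 = 3 − 0 = 3, and there is no ∂_1, so H_0 = Z^3.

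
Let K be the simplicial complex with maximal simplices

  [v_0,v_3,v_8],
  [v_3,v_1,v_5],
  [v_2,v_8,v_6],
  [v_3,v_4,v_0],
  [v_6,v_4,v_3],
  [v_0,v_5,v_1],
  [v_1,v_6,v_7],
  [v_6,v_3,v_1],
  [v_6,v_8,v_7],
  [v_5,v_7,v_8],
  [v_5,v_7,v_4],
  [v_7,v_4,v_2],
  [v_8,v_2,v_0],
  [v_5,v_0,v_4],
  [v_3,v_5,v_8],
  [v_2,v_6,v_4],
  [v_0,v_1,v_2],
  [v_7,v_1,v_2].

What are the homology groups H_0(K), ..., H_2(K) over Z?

H_0 = Z,  H_1 = Z ⊕ Z/2,  H_2 = 0.

Order the vertices as v_0 < v_1 < v_2 < v_3 < v_4 < v_5 < v_6 < v_7 < v_8. Listing each simplex with vertices in this order, K has dimension 2 with simplices:

  0-simplices (9): [v_0], [v_1], [v_2], [v_3], [v_4], [v_5], [v_6], [v_7], [v_8]
  1-simplices (27): (27 of them)
  2-simplices (18): (18 of them)

so the chain groups are C_0 ≅ Z^9, C_1 ≅ Z^27, C_2 ≅ Z^18.

∂_1: C_1 → C_0 is given by ∂[p,q] = [q] − [p].
As a 9×27 matrix over Z this has rank 8, with invariant factors (1,1,1,1,1,1,1,1).

Boundary ∂_2: C_2 → C_1 sends each 2-simplex [p,q,r] to [q,r] − [p,r] + [p,q]. For instance
  ∂[v_3,v_5,v_8] = [v_5,v_8] − [v_3,v_8] + [v_3,v_5],
  ∂[v_3,v_4,v_6] = [v_4,v_6] − [v_3,v_6] + [v_3,v_4].
The 27×18 boundary matrix has rank 18 and Smith normal form diag(1,1,1,1,1,1,1,1,1,1,1,1,1,1,1,1,1,2).

Computing H_k = (kernel of ∂_k) / (image of ∂_{k+1}):

  H_0: rank C_0 − rank ∂_1 = 9 − 8 = 1, and the invariant factors of ∂_1 are all 1, so H_0 = Z.
  H_1: rank ker ∂_1 − rank ∂_2 = (27 − 8) − 18 = 1, and ∂_2 has invariant factor 2 > 1, so H_1 = Z ⊕ Z/2.
  H_2: rank ker ∂_2 − rank ∂_3 = (18 − 18) − 0 = 0, and there is no ∂_3, so H_2 = 0.

As a check, the Euler characteristic is 9 − 27 + 18 = 0, which agrees with 1 − 1 + 0 = 0.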